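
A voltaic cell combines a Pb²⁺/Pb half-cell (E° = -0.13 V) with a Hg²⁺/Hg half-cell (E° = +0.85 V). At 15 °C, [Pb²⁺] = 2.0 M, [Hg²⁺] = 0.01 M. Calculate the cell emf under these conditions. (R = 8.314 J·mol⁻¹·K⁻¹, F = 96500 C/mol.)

The Hg²⁺/Hg couple has the higher reduction potential and acts as the cathode, so E°_cell = +0.85 − (-0.13) = 0.98 V.
Balancing electrons gives n = 2; the reaction quotient is Q = [Pb²⁺]/[Hg²⁺] = 200.
E = E° − (RT/nF) ln Q = 0.98 − (8.314×288)/(2×96500) × (5.298) = 0.980 − 0.066 = 0.914 V.

0.914 V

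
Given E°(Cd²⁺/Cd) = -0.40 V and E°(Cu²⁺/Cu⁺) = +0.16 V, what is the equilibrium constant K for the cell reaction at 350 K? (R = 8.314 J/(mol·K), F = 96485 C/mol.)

1.3 × 10^16

E°_cell = +0.16 − (-0.40) = 0.56 V, with n = 2 electrons transferred.
At equilibrium E = 0, so the Nernst equation gives ln K = nFE°/RT = (2)(96485)(0.56)/((8.314)(350)) = 37.14.
K = e^37.14 = 1.3 × 10^16.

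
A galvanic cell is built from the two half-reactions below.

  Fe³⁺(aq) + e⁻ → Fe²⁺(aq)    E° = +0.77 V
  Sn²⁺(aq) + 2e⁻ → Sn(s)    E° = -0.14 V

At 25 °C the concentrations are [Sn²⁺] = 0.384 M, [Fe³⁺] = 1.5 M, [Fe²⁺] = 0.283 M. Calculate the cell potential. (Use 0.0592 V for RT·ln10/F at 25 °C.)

The Fe³⁺/Fe²⁺ couple has the higher reduction potential and acts as the cathode, so E°_cell = +0.77 − (-0.14) = 0.91 V.
Balancing electrons gives n = 2; the reaction quotient is Q = [Sn²⁺]·[Fe²⁺]^2/[Fe³⁺]^2 = 0.0137.
At 25 °C, E = E° − (0.0592/n) log Q = 0.91 − (0.0592/2)(-1.864) = 0.910 + 0.055 = 0.965 V.

0.965 V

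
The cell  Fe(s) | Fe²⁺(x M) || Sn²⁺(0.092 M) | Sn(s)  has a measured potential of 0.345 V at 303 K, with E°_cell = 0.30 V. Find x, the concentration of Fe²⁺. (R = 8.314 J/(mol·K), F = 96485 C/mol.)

0.0029 M

From the Nernst equation, ln Q = nF(E° − E)/RT = 2×96485×(0.30 − 0.345)/(8.314×303) = -3.447, so Q = 0.0318.
With Q = [Fe²⁺]/[Sn²⁺] and the known concentrations, [Fe²⁺] in the numerator gives [Fe²⁺] = 0.0029 M.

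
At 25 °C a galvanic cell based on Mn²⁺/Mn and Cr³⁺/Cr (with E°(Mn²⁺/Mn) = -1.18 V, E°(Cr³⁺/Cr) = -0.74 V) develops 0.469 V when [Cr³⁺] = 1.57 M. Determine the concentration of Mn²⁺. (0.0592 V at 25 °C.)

From the Nernst equation, log Q = n(E° − E)/0.0592 = 6(0.44 − 0.469)/0.0592 = -2.939, so Q = 0.00115.
With Q = [Mn²⁺]^3/[Cr³⁺]^2 and the known concentrations, [Mn²⁺]^3 in the numerator gives [Mn²⁺] = 0.14 M.

0.14 M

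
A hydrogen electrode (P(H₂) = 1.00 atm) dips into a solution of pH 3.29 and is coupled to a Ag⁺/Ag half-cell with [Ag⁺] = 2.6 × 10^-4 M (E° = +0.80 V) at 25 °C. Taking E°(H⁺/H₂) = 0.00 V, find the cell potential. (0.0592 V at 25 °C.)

The Ag⁺/Ag couple is the cathode, so E°_cell = 0.80 V; n = 2.
[H⁺] = 10^(−3.29) = 5.1 × 10^-4 M, and Q = [H⁺]^2 / ([Ag⁺]^2·P(H₂)) = 3.89.
E = E° − (0.0592/2) log Q = 0.80 − (0.0592/2)(0.590) = 0.783 V.

0.78 V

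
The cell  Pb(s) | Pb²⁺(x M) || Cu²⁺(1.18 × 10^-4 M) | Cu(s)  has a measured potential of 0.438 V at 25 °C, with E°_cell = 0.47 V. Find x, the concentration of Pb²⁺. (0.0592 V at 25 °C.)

0.0014 M

From the Nernst equation, log Q = n(E° − E)/0.0592 = 2(0.47 − 0.438)/0.0592 = 1.081, so Q = 12.1.
With Q = [Pb²⁺]/[Cu²⁺] and the known concentrations, [Pb²⁺] in the numerator gives [Pb²⁺] = 0.0014 M.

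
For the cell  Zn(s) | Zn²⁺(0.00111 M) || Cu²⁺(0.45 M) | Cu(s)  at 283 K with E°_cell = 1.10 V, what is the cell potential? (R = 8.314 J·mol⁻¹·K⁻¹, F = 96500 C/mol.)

1.17 V

Balancing electrons gives n = 2; the reaction quotient is Q = [Zn²⁺]/[Cu²⁺] = 0.00247.
E = E° − (RT/nF) ln Q = 1.10 − (8.314×283)/(2×96500) × (-6.005) = 1.100 + 0.073 = 1.173 V.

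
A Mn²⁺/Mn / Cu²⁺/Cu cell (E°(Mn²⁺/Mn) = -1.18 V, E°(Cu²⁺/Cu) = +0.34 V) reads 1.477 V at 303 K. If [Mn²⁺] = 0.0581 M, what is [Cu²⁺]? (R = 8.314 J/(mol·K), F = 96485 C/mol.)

From the Nernst equation, ln Q = nF(E° − E)/RT = 2×96485×(1.52 − 1.477)/(8.314×303) = 3.294, so Q = 26.9.
With Q = [Mn²⁺]/[Cu²⁺] and the known concentrations, [Cu²⁺] in the denominator gives [Cu²⁺] = 0.0022 M.

0.0022 M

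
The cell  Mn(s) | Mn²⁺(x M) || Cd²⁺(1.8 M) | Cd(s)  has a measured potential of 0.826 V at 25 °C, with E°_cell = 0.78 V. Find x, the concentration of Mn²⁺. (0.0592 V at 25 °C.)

0.05 M

From the Nernst equation, log Q = n(E° − E)/0.0592 = 2(0.78 − 0.826)/0.0592 = -1.554, so Q = 0.0279.
With Q = [Mn²⁺]/[Cd²⁺] and the known concentrations, [Mn²⁺] in the numerator gives [Mn²⁺] = 0.05 M.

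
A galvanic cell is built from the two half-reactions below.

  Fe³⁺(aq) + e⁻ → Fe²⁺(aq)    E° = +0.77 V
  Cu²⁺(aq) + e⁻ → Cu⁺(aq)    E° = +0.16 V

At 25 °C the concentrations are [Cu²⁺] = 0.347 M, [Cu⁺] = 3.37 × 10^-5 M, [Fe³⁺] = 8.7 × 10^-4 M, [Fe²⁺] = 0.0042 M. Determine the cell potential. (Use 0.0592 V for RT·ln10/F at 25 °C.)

The Fe³⁺/Fe²⁺ couple has the higher reduction potential and acts as the cathode, so E°_cell = +0.77 − (+0.16) = 0.61 V.
Balancing electrons gives n = 1; the reaction quotient is Q = [Cu²⁺]·[Fe²⁺]/([Cu⁺]·[Fe³⁺]) = 4.97 × 10^4.
At 25 °C, E = E° − (0.0592/n) log Q = 0.61 − (0.0592/1)(4.696) = 0.610 − 0.278 = 0.332 V.

0.332 V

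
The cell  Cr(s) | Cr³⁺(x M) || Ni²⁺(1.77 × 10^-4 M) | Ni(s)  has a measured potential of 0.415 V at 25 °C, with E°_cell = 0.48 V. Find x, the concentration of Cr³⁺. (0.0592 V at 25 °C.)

0.0046 M

From the Nernst equation, log Q = n(E° − E)/0.0592 = 6(0.48 − 0.415)/0.0592 = 6.588, so Q = 3.87 × 10^6.
With Q = [Cr³⁺]^2/[Ni²⁺]^3 and the known concentrations, [Cr³⁺]^2 in the numerator gives [Cr³⁺] = 0.0046 M.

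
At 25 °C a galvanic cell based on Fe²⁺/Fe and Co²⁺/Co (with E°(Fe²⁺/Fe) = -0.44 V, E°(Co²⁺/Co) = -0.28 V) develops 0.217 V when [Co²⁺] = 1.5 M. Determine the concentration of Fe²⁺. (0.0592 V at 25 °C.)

From the Nernst equation, log Q = n(E° − E)/0.0592 = 2(0.16 − 0.217)/0.0592 = -1.926, so Q = 0.0119.
With Q = [Fe²⁺]/[Co²⁺] and the known concentrations, [Fe²⁺] in the numerator gives [Fe²⁺] = 0.018 M.

0.018 M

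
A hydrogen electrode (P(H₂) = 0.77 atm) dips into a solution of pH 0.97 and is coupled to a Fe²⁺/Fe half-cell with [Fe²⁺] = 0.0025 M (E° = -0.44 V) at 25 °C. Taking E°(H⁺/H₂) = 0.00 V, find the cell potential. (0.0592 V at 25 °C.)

0.46 V

The hydrogen couple is the cathode, so E°_cell = 0.44 V; n = 2.
[H⁺] = 10^(−0.97) = 0.11 M, and Q = [Fe²⁺]·P(H₂) / [H⁺]^2 = 0.168.
E = E° − (0.0592/2) log Q = 0.44 − (0.0592/2)(-0.776) = 0.463 V.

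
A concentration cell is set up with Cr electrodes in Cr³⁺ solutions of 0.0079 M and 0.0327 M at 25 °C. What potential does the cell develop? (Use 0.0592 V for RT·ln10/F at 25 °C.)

Both half-cells are Cr³⁺/Cr, so E°_cell = 0. The concentrated side is the cathode; the cell reaction moves Cr³⁺ from high to low concentration with n = 3.
Q = [Cr³⁺]_dilute/[Cr³⁺]_conc = 0.0079/0.0327 = 0.242.
E = 0 − (0.0592/3) log Q = −(0.0592/3)(-0.617) = 0.0122 V.

0.012 V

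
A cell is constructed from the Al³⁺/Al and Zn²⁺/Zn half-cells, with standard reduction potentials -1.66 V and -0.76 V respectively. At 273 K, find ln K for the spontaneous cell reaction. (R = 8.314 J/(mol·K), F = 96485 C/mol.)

ln K = 229.6

E°_cell = -0.76 − (-1.66) = 0.90 V, with n = 6 electrons transferred.
At equilibrium E = 0, so the Nernst equation gives ln K = nFE°/RT = (6)(96485)(0.90)/((8.314)(273)) = 229.55.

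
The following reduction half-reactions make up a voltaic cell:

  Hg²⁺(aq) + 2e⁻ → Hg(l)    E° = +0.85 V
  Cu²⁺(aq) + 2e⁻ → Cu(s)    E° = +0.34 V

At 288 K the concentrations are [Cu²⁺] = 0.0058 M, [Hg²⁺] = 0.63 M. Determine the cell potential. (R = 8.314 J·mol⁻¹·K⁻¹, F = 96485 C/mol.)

0.568 V

The Hg²⁺/Hg couple has the higher reduction potential and acts as the cathode, so E°_cell = +0.85 − (+0.34) = 0.51 V.
Balancing electrons gives n = 2; the reaction quotient is Q = [Cu²⁺]/[Hg²⁺] = 0.00921.
E = E° − (RT/nF) ln Q = 0.51 − (8.314×288)/(2×96485) × (-4.688) = 0.510 + 0.058 = 0.568 V.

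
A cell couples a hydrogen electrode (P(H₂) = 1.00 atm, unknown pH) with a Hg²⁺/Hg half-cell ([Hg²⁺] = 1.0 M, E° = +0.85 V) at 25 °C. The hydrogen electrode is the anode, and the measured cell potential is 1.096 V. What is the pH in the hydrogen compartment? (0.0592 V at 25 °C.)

E°_cell = 0.85 V and n = 2.
log Q = n(E° − E)/0.0592 = 2×(0.85 − 1.096)/0.0592 = -8.311.
With Q = [H⁺]^2 / ([Hg²⁺]·P(H₂)), solving for [H⁺] gives log[H⁺] = -4.155, so pH = 4.16.

pH = 4.16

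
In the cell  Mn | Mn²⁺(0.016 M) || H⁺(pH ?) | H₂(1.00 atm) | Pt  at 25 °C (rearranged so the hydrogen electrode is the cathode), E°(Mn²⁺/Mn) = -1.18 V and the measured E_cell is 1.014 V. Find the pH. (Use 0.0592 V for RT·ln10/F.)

E°_cell = 1.18 V and n = 2.
log Q = n(E° − E)/0.0592 = 2×(1.18 − 1.014)/0.0592 = 5.608.
With Q = [Mn²⁺]·P(H₂) / [H⁺]^2, solving for [H⁺] gives log[H⁺] = -3.702, so pH = 3.70.

pH = 3.70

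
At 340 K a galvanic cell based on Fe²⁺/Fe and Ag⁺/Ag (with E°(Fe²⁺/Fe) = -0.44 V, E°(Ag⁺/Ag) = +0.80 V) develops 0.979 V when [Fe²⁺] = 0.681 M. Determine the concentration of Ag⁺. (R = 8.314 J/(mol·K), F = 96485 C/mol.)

1.1 × 10^-4 M

From the Nernst equation, ln Q = nF(E° − E)/RT = 2×96485×(1.24 − 0.979)/(8.314×340) = 17.817, so Q = 5.47 × 10^7.
With Q = [Fe²⁺]/[Ag⁺]^2 and the known concentrations, [Ag⁺]^2 in the denominator gives [Ag⁺] = 1.1 × 10^-4 M.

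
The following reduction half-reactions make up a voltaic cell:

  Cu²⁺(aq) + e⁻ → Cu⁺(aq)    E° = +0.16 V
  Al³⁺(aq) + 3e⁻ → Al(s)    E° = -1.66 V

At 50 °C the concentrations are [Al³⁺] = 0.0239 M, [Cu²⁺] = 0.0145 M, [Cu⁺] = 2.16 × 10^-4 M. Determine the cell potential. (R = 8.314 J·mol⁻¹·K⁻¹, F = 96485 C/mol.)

1.97 V

The Cu²⁺/Cu⁺ couple has the higher reduction potential and acts as the cathode, so E°_cell = +0.16 − (-1.66) = 1.82 V.
Balancing electrons gives n = 3; the reaction quotient is Q = [Al³⁺]·[Cu⁺]^3/[Cu²⁺]^3 = 7.9 × 10^-8.
E = E° − (RT/nF) ln Q = 1.82 − (8.314×323)/(3×96485) × (-16.354) = 1.820 + 0.152 = 1.972 V.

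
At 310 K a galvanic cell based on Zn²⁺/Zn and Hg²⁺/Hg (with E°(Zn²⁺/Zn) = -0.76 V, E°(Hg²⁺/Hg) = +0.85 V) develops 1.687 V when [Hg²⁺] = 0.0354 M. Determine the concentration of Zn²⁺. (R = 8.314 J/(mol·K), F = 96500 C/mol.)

1.1 × 10^-4 M

From the Nernst equation, ln Q = nF(E° − E)/RT = 2×96500×(1.61 − 1.687)/(8.314×310) = -5.766, so Q = 0.00313.
With Q = [Zn²⁺]/[Hg²⁺] and the known concentrations, [Zn²⁺] in the numerator gives [Zn²⁺] = 1.1 × 10^-4 M.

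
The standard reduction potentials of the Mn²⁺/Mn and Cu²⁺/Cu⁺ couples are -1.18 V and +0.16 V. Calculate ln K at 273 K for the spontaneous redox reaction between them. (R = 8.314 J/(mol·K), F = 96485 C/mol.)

ln K = 113.9

E°_cell = +0.16 − (-1.18) = 1.34 V, with n = 2 electrons transferred.
At equilibrium E = 0, so the Nernst equation gives ln K = nFE°/RT = (2)(96485)(1.34)/((8.314)(273)) = 113.93.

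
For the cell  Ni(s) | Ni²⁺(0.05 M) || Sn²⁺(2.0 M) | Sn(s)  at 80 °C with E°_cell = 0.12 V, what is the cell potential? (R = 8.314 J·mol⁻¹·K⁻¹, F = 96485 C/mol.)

0.176 V

Balancing electrons gives n = 2; the reaction quotient is Q = [Ni²⁺]/[Sn²⁺] = 0.0250.
E = E° − (RT/nF) ln Q = 0.12 − (8.314×353)/(2×96485) × (-3.689) = 0.120 + 0.056 = 0.176 V.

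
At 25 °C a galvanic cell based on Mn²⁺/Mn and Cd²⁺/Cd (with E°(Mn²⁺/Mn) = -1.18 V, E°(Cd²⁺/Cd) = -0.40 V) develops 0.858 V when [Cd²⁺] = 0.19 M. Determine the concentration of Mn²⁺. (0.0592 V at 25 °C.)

4.4 × 10^-4 M

From the Nernst equation, log Q = n(E° − E)/0.0592 = 2(0.78 − 0.858)/0.0592 = -2.635, so Q = 0.00232.
With Q = [Mn²⁺]/[Cd²⁺] and the known concentrations, [Mn²⁺] in the numerator gives [Mn²⁺] = 4.4 × 10^-4 M.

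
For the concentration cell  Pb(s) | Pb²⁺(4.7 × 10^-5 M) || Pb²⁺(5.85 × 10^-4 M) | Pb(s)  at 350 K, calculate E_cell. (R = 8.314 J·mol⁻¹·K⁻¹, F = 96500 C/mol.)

0.038 V

Both half-cells are Pb²⁺/Pb, so E°_cell = 0. The concentrated side is the cathode; the cell reaction moves Pb²⁺ from high to low concentration with n = 2.
Q = [Pb²⁺]_dilute/[Pb²⁺]_conc = 4.7 × 10^-5/5.85 × 10^-4 = 0.0803.
E = 0 − (RT/nF) ln Q = −((8.314×350)/(2×96500))(-2.521) = 0.0380 V.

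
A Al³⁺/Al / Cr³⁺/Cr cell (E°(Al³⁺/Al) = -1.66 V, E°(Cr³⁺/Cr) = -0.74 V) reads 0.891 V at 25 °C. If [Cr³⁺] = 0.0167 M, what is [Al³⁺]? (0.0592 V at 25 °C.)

From the Nernst equation, log Q = n(E° − E)/0.0592 = 3(0.92 − 0.891)/0.0592 = 1.470, so Q = 29.5.
With Q = [Al³⁺]/[Cr³⁺] and the known concentrations, [Al³⁺] in the numerator gives [Al³⁺] = 0.49 M.

0.49 M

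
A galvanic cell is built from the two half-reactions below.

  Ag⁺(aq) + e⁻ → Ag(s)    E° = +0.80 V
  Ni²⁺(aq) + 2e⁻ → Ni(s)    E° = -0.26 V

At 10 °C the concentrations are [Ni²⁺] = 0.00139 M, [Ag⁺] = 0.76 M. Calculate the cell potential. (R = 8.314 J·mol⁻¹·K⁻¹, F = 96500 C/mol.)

The Ag⁺/Ag couple has the higher reduction potential and acts as the cathode, so E°_cell = +0.80 − (-0.26) = 1.06 V.
Balancing electrons gives n = 2; the reaction quotient is Q = [Ni²⁺]/[Ag⁺]^2 = 0.00241.
E = E° − (RT/nF) ln Q = 1.06 − (8.314×283)/(2×96500) × (-6.030) = 1.060 + 0.074 = 1.134 V.

1.13 V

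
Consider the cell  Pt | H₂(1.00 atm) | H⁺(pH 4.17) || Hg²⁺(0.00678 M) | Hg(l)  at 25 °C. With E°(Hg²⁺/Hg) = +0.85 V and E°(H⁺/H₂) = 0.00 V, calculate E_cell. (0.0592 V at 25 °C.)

The Hg²⁺/Hg couple is the cathode, so E°_cell = 0.85 V; n = 2.
[H⁺] = 10^(−4.17) = 6.8 × 10^-5 M, and Q = [H⁺]^2 / ([Hg²⁺]·P(H₂)) = 6.74 × 10^-7.
E = E° − (0.0592/2) log Q = 0.85 − (0.0592/2)(-6.171) = 1.033 V.

1.03 V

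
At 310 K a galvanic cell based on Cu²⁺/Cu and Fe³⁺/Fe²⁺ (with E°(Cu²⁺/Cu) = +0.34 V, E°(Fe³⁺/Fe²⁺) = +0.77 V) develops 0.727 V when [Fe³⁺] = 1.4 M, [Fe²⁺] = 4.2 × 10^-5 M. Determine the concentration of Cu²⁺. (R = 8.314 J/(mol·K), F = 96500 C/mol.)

From the Nernst equation, ln Q = nF(E° − E)/RT = 2×96500×(0.43 − 0.727)/(8.314×310) = -22.240, so Q = 2.19 × 10^-10.
With Q = [Cu²⁺]·[Fe²⁺]^2/[Fe³⁺]^2 and the known concentrations, [Cu²⁺] in the numerator gives [Cu²⁺] = 0.24 M.

0.24 M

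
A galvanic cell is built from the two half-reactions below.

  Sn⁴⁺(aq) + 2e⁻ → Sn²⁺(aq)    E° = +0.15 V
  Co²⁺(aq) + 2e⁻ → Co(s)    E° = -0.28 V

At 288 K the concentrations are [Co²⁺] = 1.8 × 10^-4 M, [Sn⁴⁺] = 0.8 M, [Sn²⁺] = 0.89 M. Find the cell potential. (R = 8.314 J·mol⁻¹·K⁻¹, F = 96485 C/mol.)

The Sn⁴⁺/Sn²⁺ couple has the higher reduction potential and acts as the cathode, so E°_cell = +0.15 − (-0.28) = 0.43 V.
Balancing electrons gives n = 2; the reaction quotient is Q = [Co²⁺]·[Sn²⁺]/[Sn⁴⁺] = 2 × 10^-4.
E = E° − (RT/nF) ln Q = 0.43 − (8.314×288)/(2×96485) × (-8.516) = 0.430 + 0.106 = 0.536 V.

0.536 V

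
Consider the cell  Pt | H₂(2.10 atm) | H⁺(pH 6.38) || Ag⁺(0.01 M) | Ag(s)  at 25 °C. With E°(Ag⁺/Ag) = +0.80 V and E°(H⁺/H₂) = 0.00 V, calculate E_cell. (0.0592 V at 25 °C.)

1.07 V

The Ag⁺/Ag couple is the cathode, so E°_cell = 0.80 V; n = 2.
[H⁺] = 10^(−6.38) = 4.2 × 10^-7 M, and Q = [H⁺]^2 / ([Ag⁺]^2·P(H₂)) = 8.28 × 10^-10.
E = E° − (0.0592/2) log Q = 0.80 − (0.0592/2)(-9.082) = 1.069 V.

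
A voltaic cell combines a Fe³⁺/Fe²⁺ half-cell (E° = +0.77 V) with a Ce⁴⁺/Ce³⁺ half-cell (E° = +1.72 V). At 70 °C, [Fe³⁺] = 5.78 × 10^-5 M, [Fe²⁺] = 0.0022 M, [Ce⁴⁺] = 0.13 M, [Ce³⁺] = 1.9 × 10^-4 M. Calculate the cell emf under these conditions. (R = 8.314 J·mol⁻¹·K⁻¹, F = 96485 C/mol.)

1.25 V

The Ce⁴⁺/Ce³⁺ couple has the higher reduction potential and acts as the cathode, so E°_cell = +1.72 − (+0.77) = 0.95 V.
Balancing electrons gives n = 1; the reaction quotient is Q = [Fe³⁺]·[Ce³⁺]/([Fe²⁺]·[Ce⁴⁺]) = 3.84 × 10^-5.
E = E° − (RT/nF) ln Q = 0.95 − (8.314×343)/(1×96485) × (-10.167) = 0.950 + 0.300 = 1.250 V.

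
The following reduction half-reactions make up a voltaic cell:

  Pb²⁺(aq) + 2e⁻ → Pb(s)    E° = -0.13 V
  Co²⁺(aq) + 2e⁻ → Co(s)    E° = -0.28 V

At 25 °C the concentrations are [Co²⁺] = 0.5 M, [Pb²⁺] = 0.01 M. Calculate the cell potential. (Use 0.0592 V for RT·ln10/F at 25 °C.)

The Pb²⁺/Pb couple has the higher reduction potential and acts as the cathode, so E°_cell = -0.13 − (-0.28) = 0.15 V.
Balancing electrons gives n = 2; the reaction quotient is Q = [Co²⁺]/[Pb²⁺] = 50.0.
At 25 °C, E = E° − (0.0592/n) log Q = 0.15 − (0.0592/2)(1.699) = 0.150 − 0.050 = 0.100 V.

0.100 V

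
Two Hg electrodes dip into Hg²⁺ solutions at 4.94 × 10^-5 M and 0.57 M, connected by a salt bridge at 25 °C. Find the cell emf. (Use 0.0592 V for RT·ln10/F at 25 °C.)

Both half-cells are Hg²⁺/Hg, so E°_cell = 0. The concentrated side is the cathode; the cell reaction moves Hg²⁺ from high to low concentration with n = 2.
Q = [Hg²⁺]_dilute/[Hg²⁺]_conc = 4.94 × 10^-5/0.57 = 8.67 × 10^-5.
E = 0 − (0.0592/2) log Q = −(0.0592/2)(-4.062) = 0.1202 V.

0.12 V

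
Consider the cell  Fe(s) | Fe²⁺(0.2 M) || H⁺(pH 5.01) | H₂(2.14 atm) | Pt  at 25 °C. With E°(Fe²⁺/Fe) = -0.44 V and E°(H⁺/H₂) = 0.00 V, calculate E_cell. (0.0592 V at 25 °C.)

The hydrogen couple is the cathode, so E°_cell = 0.44 V; n = 2.
[H⁺] = 10^(−5.01) = 9.8 × 10^-6 M, and Q = [Fe²⁺]·P(H₂) / [H⁺]^2 = 4.48 × 10^9.
E = E° − (0.0592/2) log Q = 0.44 − (0.0592/2)(9.651) = 0.154 V.

0.15 V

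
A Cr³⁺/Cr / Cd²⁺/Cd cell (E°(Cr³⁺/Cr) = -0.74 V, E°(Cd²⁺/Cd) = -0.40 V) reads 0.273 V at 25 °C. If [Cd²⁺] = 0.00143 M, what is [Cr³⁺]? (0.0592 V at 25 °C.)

0.13 M

From the Nernst equation, log Q = n(E° − E)/0.0592 = 6(0.34 − 0.273)/0.0592 = 6.791, so Q = 6.17 × 10^6.
With Q = [Cr³⁺]^2/[Cd²⁺]^3 and the known concentrations, [Cr³⁺]^2 in the numerator gives [Cr³⁺] = 0.13 M.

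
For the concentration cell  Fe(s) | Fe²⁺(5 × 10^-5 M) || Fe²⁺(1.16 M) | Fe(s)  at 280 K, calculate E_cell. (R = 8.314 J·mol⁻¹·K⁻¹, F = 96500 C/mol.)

0.12 V

Both half-cells are Fe²⁺/Fe, so E°_cell = 0. The concentrated side is the cathode; the cell reaction moves Fe²⁺ from high to low concentration with n = 2.
Q = [Fe²⁺]_dilute/[Fe²⁺]_conc = 5 × 10^-5/1.16 = 4.31 × 10^-5.
E = 0 − (RT/nF) ln Q = −((8.314×280)/(2×96500))(-10.052) = 0.1212 V.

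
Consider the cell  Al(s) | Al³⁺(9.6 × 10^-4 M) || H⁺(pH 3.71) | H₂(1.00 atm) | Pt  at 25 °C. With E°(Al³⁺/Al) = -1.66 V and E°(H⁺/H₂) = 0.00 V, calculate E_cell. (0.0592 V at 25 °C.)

The hydrogen couple is the cathode, so E°_cell = 1.66 V; n = 6.
[H⁺] = 10^(−3.71) = 1.9 × 10^-4 M, and Q = [Al³⁺]^2·P(H₂)^3 / [H⁺]^6 = 1.68 × 10^16.
E = E° − (0.0592/6) log Q = 1.66 − (0.0592/6)(16.225) = 1.500 V.

1.50 V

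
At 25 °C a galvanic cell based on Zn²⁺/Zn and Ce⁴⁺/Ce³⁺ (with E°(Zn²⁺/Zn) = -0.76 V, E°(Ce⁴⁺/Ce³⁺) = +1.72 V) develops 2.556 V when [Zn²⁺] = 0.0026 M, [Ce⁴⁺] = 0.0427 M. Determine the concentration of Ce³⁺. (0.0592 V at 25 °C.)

From the Nernst equation, log Q = n(E° − E)/0.0592 = 2(2.48 − 2.556)/0.0592 = -2.568, so Q = 0.00271.
With Q = [Zn²⁺]·[Ce³⁺]^2/[Ce⁴⁺]^2 and the known concentrations, [Ce³⁺]^2 in the numerator gives [Ce³⁺] = 0.044 M.

0.044 M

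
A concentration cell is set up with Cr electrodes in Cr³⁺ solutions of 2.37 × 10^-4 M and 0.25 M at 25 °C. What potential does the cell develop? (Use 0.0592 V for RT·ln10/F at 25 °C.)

0.060 V

Both half-cells are Cr³⁺/Cr, so E°_cell = 0. The concentrated side is the cathode; the cell reaction moves Cr³⁺ from high to low concentration with n = 3.
Q = [Cr³⁺]_dilute/[Cr³⁺]_conc = 2.37 × 10^-4/0.25 = 9.48 × 10^-4.
E = 0 − (0.0592/3) log Q = −(0.0592/3)(-3.023) = 0.0597 V.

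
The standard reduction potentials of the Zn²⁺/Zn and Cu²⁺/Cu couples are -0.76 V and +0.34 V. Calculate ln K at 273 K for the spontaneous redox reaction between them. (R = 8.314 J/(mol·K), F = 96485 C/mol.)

ln K = 93.5

E°_cell = +0.34 − (-0.76) = 1.10 V, with n = 2 electrons transferred.
At equilibrium E = 0, so the Nernst equation gives ln K = nFE°/RT = (2)(96485)(1.10)/((8.314)(273)) = 93.52.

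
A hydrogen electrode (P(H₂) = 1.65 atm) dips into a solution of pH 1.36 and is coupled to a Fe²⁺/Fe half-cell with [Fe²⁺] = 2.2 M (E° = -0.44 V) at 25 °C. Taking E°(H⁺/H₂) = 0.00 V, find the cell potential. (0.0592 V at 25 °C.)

0.34 V

The hydrogen couple is the cathode, so E°_cell = 0.44 V; n = 2.
[H⁺] = 10^(−1.36) = 0.044 M, and Q = [Fe²⁺]·P(H₂) / [H⁺]^2 = 1910.
E = E° − (0.0592/2) log Q = 0.44 − (0.0592/2)(3.280) = 0.343 V.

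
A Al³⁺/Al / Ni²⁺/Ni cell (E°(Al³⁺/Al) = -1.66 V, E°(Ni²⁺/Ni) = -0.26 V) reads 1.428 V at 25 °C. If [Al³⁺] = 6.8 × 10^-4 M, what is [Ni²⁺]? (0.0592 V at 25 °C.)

From the Nernst equation, log Q = n(E° − E)/0.0592 = 6(1.40 − 1.428)/0.0592 = -2.838, so Q = 0.00145.
With Q = [Al³⁺]^2/[Ni²⁺]^3 and the known concentrations, [Ni²⁺]^3 in the denominator gives [Ni²⁺] = 0.068 M.

0.068 M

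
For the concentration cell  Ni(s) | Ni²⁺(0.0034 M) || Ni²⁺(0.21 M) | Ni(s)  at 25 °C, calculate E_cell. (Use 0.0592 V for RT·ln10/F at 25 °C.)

Both half-cells are Ni²⁺/Ni, so E°_cell = 0. The concentrated side is the cathode; the cell reaction moves Ni²⁺ from high to low concentration with n = 2.
Q = [Ni²⁺]_dilute/[Ni²⁺]_conc = 0.0034/0.21 = 0.0162.
E = 0 − (0.0592/2) log Q = −(0.0592/2)(-1.791) = 0.0530 V.

0.053 V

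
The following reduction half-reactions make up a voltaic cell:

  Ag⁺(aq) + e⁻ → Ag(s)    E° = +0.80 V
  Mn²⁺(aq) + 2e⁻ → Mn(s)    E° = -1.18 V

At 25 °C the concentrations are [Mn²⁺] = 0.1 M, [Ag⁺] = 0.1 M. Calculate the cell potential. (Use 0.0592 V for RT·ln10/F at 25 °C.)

1.95 V

The Ag⁺/Ag couple has the higher reduction potential and acts as the cathode, so E°_cell = +0.80 − (-1.18) = 1.98 V.
Balancing electrons gives n = 2; the reaction quotient is Q = [Mn²⁺]/[Ag⁺]^2 = 10.0.
At 25 °C, E = E° − (0.0592/n) log Q = 1.98 − (0.0592/2)(1.000) = 1.980 − 0.030 = 1.950 V.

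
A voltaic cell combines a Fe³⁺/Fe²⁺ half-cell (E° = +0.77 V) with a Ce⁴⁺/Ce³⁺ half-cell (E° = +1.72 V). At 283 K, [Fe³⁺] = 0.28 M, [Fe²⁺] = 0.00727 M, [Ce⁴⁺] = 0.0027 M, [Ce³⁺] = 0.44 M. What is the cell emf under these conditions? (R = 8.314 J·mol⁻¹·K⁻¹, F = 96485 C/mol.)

0.737 V

The Ce⁴⁺/Ce³⁺ couple has the higher reduction potential and acts as the cathode, so E°_cell = +1.72 − (+0.77) = 0.95 V.
Balancing electrons gives n = 1; the reaction quotient is Q = [Fe³⁺]·[Ce³⁺]/([Fe²⁺]·[Ce⁴⁺]) = 6280.
E = E° − (RT/nF) ln Q = 0.95 − (8.314×283)/(1×96485) × (8.745) = 0.950 − 0.213 = 0.737 V.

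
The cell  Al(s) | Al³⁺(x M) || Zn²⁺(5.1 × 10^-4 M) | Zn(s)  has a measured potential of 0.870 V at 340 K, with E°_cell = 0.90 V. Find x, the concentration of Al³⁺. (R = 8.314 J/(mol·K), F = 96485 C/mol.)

From the Nernst equation, ln Q = nF(E° − E)/RT = 6×96485×(0.90 − 0.870)/(8.314×340) = 6.144, so Q = 466.
With Q = [Al³⁺]^2/[Zn²⁺]^3 and the known concentrations, [Al³⁺]^2 in the numerator gives [Al³⁺] = 2.5 × 10^-4 M.

2.5 × 10^-4 M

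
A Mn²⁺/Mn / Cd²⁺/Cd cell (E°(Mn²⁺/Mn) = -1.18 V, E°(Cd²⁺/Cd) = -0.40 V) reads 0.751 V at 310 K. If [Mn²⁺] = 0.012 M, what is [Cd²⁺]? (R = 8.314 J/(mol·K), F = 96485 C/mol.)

From the Nernst equation, ln Q = nF(E° − E)/RT = 2×96485×(0.78 − 0.751)/(8.314×310) = 2.171, so Q = 8.77.
With Q = [Mn²⁺]/[Cd²⁺] and the known concentrations, [Cd²⁺] in the denominator gives [Cd²⁺] = 0.0014 M.

0.0014 M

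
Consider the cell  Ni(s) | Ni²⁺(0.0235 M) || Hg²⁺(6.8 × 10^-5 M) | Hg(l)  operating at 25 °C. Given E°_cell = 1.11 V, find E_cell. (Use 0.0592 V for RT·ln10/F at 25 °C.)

1.03 V

Balancing electrons gives n = 2; the reaction quotient is Q = [Ni²⁺]/[Hg²⁺] = 346.
At 25 °C, E = E° − (0.0592/n) log Q = 1.11 − (0.0592/2)(2.539) = 1.110 − 0.075 = 1.035 V.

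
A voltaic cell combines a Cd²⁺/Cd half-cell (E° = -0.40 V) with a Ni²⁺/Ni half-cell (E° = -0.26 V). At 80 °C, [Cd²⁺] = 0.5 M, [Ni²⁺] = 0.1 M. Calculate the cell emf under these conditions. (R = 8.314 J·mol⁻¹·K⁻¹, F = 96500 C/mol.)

0.116 V

The Ni²⁺/Ni couple has the higher reduction potential and acts as the cathode, so E°_cell = -0.26 − (-0.40) = 0.14 V.
Balancing electrons gives n = 2; the reaction quotient is Q = [Cd²⁺]/[Ni²⁺] = 5.00.
E = E° − (RT/nF) ln Q = 0.14 − (8.314×353)/(2×96500) × (1.609) = 0.140 − 0.024 = 0.116 V.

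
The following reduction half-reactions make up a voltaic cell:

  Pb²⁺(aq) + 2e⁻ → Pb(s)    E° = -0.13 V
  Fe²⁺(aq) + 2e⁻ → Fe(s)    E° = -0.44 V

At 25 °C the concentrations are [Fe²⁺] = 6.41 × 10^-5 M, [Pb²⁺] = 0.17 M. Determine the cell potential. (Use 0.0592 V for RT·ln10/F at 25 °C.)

The Pb²⁺/Pb couple has the higher reduction potential and acts as the cathode, so E°_cell = -0.13 − (-0.44) = 0.31 V.
Balancing electrons gives n = 2; the reaction quotient is Q = [Fe²⁺]/[Pb²⁺] = 3.77 × 10^-4.
At 25 °C, E = E° − (0.0592/n) log Q = 0.31 − (0.0592/2)(-3.424) = 0.310 + 0.101 = 0.411 V.

0.411 V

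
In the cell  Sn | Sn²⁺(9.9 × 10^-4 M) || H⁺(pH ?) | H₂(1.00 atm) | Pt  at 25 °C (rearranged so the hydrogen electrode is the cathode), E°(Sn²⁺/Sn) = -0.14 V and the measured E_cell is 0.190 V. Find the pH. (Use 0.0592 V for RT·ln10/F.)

pH = 0.66

E°_cell = 0.14 V and n = 2.
log Q = n(E° − E)/0.0592 = 2×(0.14 − 0.190)/0.0592 = -1.689.
With Q = [Sn²⁺]·P(H₂) / [H⁺]^2, solving for [H⁺] gives log[H⁺] = -0.658, so pH = 0.66.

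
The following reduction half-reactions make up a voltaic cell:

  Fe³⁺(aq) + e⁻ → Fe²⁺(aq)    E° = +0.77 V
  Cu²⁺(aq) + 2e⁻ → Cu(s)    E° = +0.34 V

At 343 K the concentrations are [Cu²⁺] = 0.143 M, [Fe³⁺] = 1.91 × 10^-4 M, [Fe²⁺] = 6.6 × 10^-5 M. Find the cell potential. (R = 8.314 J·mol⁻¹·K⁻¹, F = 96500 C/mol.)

0.490 V

The Fe³⁺/Fe²⁺ couple has the higher reduction potential and acts as the cathode, so E°_cell = +0.77 − (+0.34) = 0.43 V.
Balancing electrons gives n = 2; the reaction quotient is Q = [Cu²⁺]·[Fe²⁺]^2/[Fe³⁺]^2 = 0.0171.
E = E° − (RT/nF) ln Q = 0.43 − (8.314×343)/(2×96500) × (-4.070) = 0.430 + 0.060 = 0.490 V.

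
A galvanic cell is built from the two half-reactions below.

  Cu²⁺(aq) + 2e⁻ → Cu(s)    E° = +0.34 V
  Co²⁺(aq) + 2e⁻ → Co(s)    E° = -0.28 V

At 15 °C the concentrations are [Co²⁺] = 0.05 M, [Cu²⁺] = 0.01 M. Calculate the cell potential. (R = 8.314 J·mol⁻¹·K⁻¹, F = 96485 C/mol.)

The Cu²⁺/Cu couple has the higher reduction potential and acts as the cathode, so E°_cell = +0.34 − (-0.28) = 0.62 V.
Balancing electrons gives n = 2; the reaction quotient is Q = [Co²⁺]/[Cu²⁺] = 5.00.
E = E° − (RT/nF) ln Q = 0.62 − (8.314×288)/(2×96485) × (1.609) = 0.620 − 0.020 = 0.600 V.

0.600 V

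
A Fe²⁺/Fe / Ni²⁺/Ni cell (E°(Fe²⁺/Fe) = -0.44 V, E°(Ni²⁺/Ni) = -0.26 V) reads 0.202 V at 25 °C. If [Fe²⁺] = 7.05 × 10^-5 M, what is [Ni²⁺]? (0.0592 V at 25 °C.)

From the Nernst equation, log Q = n(E° − E)/0.0592 = 2(0.18 − 0.202)/0.0592 = -0.743, so Q = 0.181.
With Q = [Fe²⁺]/[Ni²⁺] and the known concentrations, [Ni²⁺] in the denominator gives [Ni²⁺] = 3.9 × 10^-4 M.

3.9 × 10^-4 M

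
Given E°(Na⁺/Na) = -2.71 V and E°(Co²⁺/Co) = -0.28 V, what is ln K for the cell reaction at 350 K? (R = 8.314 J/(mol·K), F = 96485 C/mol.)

E°_cell = -0.28 − (-2.71) = 2.43 V, with n = 2 electrons transferred.
At equilibrium E = 0, so the Nernst equation gives ln K = nFE°/RT = (2)(96485)(2.43)/((8.314)(350)) = 161.15.

ln K = 161.1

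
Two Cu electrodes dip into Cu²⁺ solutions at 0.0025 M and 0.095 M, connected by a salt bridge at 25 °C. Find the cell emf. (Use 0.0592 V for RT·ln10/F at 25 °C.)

0.047 V

Both half-cells are Cu²⁺/Cu, so E°_cell = 0. The concentrated side is the cathode; the cell reaction moves Cu²⁺ from high to low concentration with n = 2.
Q = [Cu²⁺]_dilute/[Cu²⁺]_conc = 0.0025/0.095 = 0.0263.
E = 0 − (0.0592/2) log Q = −(0.0592/2)(-1.580) = 0.0468 V.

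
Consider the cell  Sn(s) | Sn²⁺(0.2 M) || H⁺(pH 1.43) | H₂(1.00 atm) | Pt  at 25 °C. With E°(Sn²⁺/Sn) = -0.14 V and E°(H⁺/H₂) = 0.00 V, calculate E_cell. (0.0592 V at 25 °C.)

The hydrogen couple is the cathode, so E°_cell = 0.14 V; n = 2.
[H⁺] = 10^(−1.43) = 0.037 M, and Q = [Sn²⁺]·P(H₂) / [H⁺]^2 = 145.
E = E° − (0.0592/2) log Q = 0.14 − (0.0592/2)(2.161) = 0.076 V.

0.076 V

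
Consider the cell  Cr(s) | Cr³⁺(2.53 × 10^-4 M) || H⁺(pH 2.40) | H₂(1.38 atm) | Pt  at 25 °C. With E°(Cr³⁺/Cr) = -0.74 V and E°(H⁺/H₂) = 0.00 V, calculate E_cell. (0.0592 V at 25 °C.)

The hydrogen couple is the cathode, so E°_cell = 0.74 V; n = 6.
[H⁺] = 10^(−2.40) = 0.0040 M, and Q = [Cr³⁺]^2·P(H₂)^3 / [H⁺]^6 = 4.23 × 10^7.
E = E° − (0.0592/6) log Q = 0.74 − (0.0592/6)(7.626) = 0.665 V.

0.66 V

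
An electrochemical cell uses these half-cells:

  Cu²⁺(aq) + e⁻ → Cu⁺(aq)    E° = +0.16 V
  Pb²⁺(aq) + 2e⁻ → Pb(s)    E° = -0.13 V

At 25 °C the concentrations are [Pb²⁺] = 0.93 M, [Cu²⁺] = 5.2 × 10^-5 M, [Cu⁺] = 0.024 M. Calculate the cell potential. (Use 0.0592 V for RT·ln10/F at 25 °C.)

0.133 V

The Cu²⁺/Cu⁺ couple has the higher reduction potential and acts as the cathode, so E°_cell = +0.16 − (-0.13) = 0.29 V.
Balancing electrons gives n = 2; the reaction quotient is Q = [Pb²⁺]·[Cu⁺]^2/[Cu²⁺]^2 = 1.98 × 10^5.
At 25 °C, E = E° − (0.0592/n) log Q = 0.29 − (0.0592/2)(5.297) = 0.290 − 0.157 = 0.133 V.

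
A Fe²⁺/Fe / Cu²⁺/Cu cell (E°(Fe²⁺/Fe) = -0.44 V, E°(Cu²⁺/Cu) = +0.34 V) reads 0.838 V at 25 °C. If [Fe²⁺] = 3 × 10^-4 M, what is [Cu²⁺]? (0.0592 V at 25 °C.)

0.027 M

From the Nernst equation, log Q = n(E° − E)/0.0592 = 2(0.78 − 0.838)/0.0592 = -1.959, so Q = 0.0110.
With Q = [Fe²⁺]/[Cu²⁺] and the known concentrations, [Cu²⁺] in the denominator gives [Cu²⁺] = 0.027 M.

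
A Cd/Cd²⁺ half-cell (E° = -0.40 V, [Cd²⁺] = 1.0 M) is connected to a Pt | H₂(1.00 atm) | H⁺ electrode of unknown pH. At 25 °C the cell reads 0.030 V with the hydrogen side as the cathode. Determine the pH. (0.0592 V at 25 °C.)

pH = 6.25

E°_cell = 0.40 V and n = 2.
log Q = n(E° − E)/0.0592 = 2×(0.40 − 0.030)/0.0592 = 12.500.
With Q = [Cd²⁺]·P(H₂) / [H⁺]^2, solving for [H⁺] gives log[H⁺] = -6.250, so pH = 6.25.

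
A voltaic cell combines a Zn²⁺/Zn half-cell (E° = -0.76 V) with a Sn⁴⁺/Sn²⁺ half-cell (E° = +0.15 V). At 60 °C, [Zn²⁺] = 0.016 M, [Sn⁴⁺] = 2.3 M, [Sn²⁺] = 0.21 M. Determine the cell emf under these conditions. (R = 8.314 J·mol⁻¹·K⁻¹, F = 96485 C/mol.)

The Sn⁴⁺/Sn²⁺ couple has the higher reduction potential and acts as the cathode, so E°_cell = +0.15 − (-0.76) = 0.91 V.
Balancing electrons gives n = 2; the reaction quotient is Q = [Zn²⁺]·[Sn²⁺]/[Sn⁴⁺] = 0.00146.
E = E° − (RT/nF) ln Q = 0.91 − (8.314×333)/(2×96485) × (-6.529) = 0.910 + 0.094 = 1.004 V.

1.00 V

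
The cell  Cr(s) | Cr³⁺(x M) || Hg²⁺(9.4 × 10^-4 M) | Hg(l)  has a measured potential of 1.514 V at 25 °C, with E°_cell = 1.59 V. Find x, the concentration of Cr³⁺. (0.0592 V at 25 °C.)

0.2 M

From the Nernst equation, log Q = n(E° − E)/0.0592 = 6(1.59 − 1.514)/0.0592 = 7.703, so Q = 5.04 × 10^7.
With Q = [Cr³⁺]^2/[Hg²⁺]^3 and the known concentrations, [Cr³⁺]^2 in the numerator gives [Cr³⁺] = 0.2 M.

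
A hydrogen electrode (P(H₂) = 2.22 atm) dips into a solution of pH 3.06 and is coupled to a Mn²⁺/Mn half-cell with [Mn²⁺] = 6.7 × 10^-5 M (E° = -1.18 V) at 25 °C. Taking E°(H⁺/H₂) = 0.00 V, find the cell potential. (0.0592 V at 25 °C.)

The hydrogen couple is the cathode, so E°_cell = 1.18 V; n = 2.
[H⁺] = 10^(−3.06) = 8.7 × 10^-4 M, and Q = [Mn²⁺]·P(H₂) / [H⁺]^2 = 196.
E = E° − (0.0592/2) log Q = 1.18 − (0.0592/2)(2.292) = 1.112 V.

1.11 V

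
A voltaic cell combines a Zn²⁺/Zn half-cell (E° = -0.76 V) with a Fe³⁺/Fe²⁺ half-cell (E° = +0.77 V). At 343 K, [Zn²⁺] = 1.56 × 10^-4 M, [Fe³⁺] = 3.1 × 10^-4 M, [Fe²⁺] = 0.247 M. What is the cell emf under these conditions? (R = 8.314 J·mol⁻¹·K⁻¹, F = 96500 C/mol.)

The Fe³⁺/Fe²⁺ couple has the higher reduction potential and acts as the cathode, so E°_cell = +0.77 − (-0.76) = 1.53 V.
Balancing electrons gives n = 2; the reaction quotient is Q = [Zn²⁺]·[Fe²⁺]^2/[Fe³⁺]^2 = 99.0.
E = E° − (RT/nF) ln Q = 1.53 − (8.314×343)/(2×96500) × (4.595) = 1.530 − 0.068 = 1.462 V.

1.46 V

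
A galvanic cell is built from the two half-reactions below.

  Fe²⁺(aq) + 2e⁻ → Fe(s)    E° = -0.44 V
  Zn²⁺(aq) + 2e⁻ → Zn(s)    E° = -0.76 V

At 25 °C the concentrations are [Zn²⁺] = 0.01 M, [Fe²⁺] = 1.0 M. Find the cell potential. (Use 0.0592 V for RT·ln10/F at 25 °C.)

0.379 V

The Fe²⁺/Fe couple has the higher reduction potential and acts as the cathode, so E°_cell = -0.44 − (-0.76) = 0.32 V.
Balancing electrons gives n = 2; the reaction quotient is Q = [Zn²⁺]/[Fe²⁺] = 0.0100.
At 25 °C, E = E° − (0.0592/n) log Q = 0.32 − (0.0592/2)(-2.000) = 0.320 + 0.059 = 0.379 V.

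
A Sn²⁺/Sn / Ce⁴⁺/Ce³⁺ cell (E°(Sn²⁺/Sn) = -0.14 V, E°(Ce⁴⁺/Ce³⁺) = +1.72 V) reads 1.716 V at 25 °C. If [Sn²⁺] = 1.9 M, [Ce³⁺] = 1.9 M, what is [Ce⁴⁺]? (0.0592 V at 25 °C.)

From the Nernst equation, log Q = n(E° − E)/0.0592 = 2(1.86 − 1.716)/0.0592 = 4.865, so Q = 7.33 × 10^4.
With Q = [Sn²⁺]·[Ce³⁺]^2/[Ce⁴⁺]^2 and the known concentrations, [Ce⁴⁺]^2 in the denominator gives [Ce⁴⁺] = 0.0097 M.

0.0097 M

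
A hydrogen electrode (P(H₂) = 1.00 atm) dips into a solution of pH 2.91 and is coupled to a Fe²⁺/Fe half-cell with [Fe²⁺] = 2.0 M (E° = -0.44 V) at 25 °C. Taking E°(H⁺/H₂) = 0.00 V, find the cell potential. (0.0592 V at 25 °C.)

0.26 V

The hydrogen couple is the cathode, so E°_cell = 0.44 V; n = 2.
[H⁺] = 10^(−2.91) = 0.0012 M, and Q = [Fe²⁺]·P(H₂) / [H⁺]^2 = 1.32 × 10^6.
E = E° − (0.0592/2) log Q = 0.44 − (0.0592/2)(6.121) = 0.259 V.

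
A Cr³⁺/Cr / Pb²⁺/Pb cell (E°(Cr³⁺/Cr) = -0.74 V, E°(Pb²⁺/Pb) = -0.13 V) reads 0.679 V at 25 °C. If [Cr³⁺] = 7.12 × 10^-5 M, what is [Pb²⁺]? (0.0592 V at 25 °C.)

From the Nernst equation, log Q = n(E° − E)/0.0592 = 6(0.61 − 0.679)/0.0592 = -6.993, so Q = 1.02 × 10^-7.
With Q = [Cr³⁺]^2/[Pb²⁺]^3 and the known concentrations, [Pb²⁺]^3 in the denominator gives [Pb²⁺] = 0.37 M.

0.37 M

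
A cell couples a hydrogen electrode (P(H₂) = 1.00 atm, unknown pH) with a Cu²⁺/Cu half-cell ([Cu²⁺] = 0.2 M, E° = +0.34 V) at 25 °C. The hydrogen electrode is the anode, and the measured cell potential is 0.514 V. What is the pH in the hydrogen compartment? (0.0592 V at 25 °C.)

pH = 3.29

E°_cell = 0.34 V and n = 2.
log Q = n(E° − E)/0.0592 = 2×(0.34 − 0.514)/0.0592 = -5.878.
With Q = [H⁺]^2 / ([Cu²⁺]·P(H₂)), solving for [H⁺] gives log[H⁺] = -3.289, so pH = 3.29.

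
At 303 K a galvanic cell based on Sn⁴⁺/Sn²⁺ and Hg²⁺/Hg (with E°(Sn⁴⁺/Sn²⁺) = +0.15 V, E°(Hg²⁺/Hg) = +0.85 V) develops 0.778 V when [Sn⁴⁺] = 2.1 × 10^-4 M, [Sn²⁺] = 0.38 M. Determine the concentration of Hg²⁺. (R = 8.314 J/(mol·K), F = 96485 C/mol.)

From the Nernst equation, ln Q = nF(E° − E)/RT = 2×96485×(0.70 − 0.778)/(8.314×303) = -5.975, so Q = 0.00254.
With Q = [Sn⁴⁺]/([Sn²⁺]·[Hg²⁺]) and the known concentrations, [Hg²⁺] in the denominator gives [Hg²⁺] = 0.22 M.

0.22 M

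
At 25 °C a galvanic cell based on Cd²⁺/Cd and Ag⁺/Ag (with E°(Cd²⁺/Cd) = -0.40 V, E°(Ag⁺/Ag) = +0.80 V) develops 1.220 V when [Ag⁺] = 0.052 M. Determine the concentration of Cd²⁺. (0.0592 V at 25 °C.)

5.7 × 10^-4 M

From the Nernst equation, log Q = n(E° − E)/0.0592 = 2(1.20 − 1.220)/0.0592 = -0.676, so Q = 0.211.
With Q = [Cd²⁺]/[Ag⁺]^2 and the known concentrations, [Cd²⁺] in the numerator gives [Cd²⁺] = 5.7 × 10^-4 M.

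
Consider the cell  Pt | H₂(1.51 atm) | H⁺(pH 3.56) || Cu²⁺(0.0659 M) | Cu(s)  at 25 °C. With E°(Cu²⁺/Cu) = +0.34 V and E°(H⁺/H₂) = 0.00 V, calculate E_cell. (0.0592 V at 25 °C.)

The Cu²⁺/Cu couple is the cathode, so E°_cell = 0.34 V; n = 2.
[H⁺] = 10^(−3.56) = 2.8 × 10^-4 M, and Q = [H⁺]^2 / ([Cu²⁺]·P(H₂)) = 7.62 × 10^-7.
E = E° − (0.0592/2) log Q = 0.34 − (0.0592/2)(-6.118) = 0.521 V.

0.52 V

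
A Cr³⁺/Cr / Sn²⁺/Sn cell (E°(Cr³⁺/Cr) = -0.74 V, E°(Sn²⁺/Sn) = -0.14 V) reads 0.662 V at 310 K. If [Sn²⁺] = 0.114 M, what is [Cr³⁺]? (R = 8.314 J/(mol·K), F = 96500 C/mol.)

From the Nernst equation, ln Q = nF(E° − E)/RT = 6×96500×(0.60 − 0.662)/(8.314×310) = -13.928, so Q = 8.93 × 10^-7.
With Q = [Cr³⁺]^2/[Sn²⁺]^3 and the known concentrations, [Cr³⁺]^2 in the numerator gives [Cr³⁺] = 3.6 × 10^-5 M.

3.6 × 10^-5 M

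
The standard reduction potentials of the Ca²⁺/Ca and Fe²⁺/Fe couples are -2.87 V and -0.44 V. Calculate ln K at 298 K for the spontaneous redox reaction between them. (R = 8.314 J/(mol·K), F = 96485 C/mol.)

ln K = 189.3

E°_cell = -0.44 − (-2.87) = 2.43 V, with n = 2 electrons transferred.
At equilibrium E = 0, so the Nernst equation gives ln K = nFE°/RT = (2)(96485)(2.43)/((8.314)(298)) = 189.26.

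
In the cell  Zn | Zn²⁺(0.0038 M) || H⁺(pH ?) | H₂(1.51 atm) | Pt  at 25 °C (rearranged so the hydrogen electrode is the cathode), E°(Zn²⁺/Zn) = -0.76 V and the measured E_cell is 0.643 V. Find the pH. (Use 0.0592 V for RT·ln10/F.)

pH = 3.10

E°_cell = 0.76 V and n = 2.
log Q = n(E° − E)/0.0592 = 2×(0.76 − 0.643)/0.0592 = 3.953.
With Q = [Zn²⁺]·P(H₂) / [H⁺]^2, solving for [H⁺] gives log[H⁺] = -3.097, so pH = 3.10.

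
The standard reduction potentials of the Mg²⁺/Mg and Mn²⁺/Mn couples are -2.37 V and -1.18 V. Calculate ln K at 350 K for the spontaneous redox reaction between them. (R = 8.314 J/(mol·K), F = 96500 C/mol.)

ln K = 78.9

E°_cell = -1.18 − (-2.37) = 1.19 V, with n = 2 electrons transferred.
At equilibrium E = 0, so the Nernst equation gives ln K = nFE°/RT = (2)(96500)(1.19)/((8.314)(350)) = 78.93.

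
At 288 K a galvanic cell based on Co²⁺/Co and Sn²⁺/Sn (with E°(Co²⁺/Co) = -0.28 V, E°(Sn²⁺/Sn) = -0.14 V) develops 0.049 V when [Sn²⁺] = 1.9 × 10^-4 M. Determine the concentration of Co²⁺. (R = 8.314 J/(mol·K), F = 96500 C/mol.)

0.29 M

From the Nernst equation, ln Q = nF(E° − E)/RT = 2×96500×(0.14 − 0.049)/(8.314×288) = 7.335, so Q = 1530.
With Q = [Co²⁺]/[Sn²⁺] and the known concentrations, [Co²⁺] in the numerator gives [Co²⁺] = 0.29 M.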